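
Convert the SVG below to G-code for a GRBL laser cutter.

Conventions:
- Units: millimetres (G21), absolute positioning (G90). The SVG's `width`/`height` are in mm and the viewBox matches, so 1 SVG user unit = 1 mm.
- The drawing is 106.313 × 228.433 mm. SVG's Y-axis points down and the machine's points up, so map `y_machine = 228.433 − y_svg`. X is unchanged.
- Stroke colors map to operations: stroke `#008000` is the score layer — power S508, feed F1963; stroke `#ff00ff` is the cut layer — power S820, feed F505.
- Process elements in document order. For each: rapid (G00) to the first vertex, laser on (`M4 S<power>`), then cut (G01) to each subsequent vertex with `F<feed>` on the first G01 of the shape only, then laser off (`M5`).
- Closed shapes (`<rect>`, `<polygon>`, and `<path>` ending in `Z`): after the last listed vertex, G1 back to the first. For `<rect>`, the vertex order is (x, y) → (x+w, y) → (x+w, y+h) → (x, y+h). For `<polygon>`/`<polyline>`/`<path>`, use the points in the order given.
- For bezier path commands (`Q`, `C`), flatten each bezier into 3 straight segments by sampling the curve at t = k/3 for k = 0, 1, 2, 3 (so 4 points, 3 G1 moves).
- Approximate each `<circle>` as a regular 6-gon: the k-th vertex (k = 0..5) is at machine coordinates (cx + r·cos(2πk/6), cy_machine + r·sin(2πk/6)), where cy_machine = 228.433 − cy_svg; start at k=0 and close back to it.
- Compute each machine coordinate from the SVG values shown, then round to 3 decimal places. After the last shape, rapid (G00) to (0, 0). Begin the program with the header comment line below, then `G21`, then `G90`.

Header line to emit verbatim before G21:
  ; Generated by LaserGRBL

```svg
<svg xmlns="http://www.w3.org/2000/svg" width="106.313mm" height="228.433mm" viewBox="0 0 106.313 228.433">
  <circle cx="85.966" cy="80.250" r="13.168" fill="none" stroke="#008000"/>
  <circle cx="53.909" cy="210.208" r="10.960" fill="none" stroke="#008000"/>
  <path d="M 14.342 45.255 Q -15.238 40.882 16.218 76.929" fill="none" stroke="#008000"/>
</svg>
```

Since the viewBox matches the mm dimensions, user units are millimetres directly. The only transform is the Y-flip y_m = 228.433 − y_svg.

Shape 1 is a circle drawn with `<circle>`. Its stroke #008000 means score at S508, F1963. After flipping Y the toolpath is (99.134,148.183) → (92.550,159.587) → (79.382,159.587) → (72.798,148.183) → (79.382,136.779) → (92.550,136.779) → (99.134,148.183), returning to the start.

Shape 2 is a circle drawn with `<circle>`. Its stroke #008000 means score at S508, F1963. After flipping Y the toolpath is (64.869,18.225) → (59.389,27.717) → (48.429,27.717) → (42.949,18.225) → (48.429,8.733) → (59.389,8.733) → (64.869,18.225), returning to the start.

Shape 3 is a quadratic bezier drawn with `<path>`. Its stroke #008000 means score at S508, F1963. After flipping Y the toolpath is (14.342,183.178) → (1.404,181.602) → (2.029,171.044) → (16.218,151.504).

; Generated by LaserGRBL
G21
G90
G00 X99.134 Y148.183
M4 S508
G01 X92.550 Y159.587 F1963
G01 X79.382 Y159.587
G01 X72.798 Y148.183
G01 X79.382 Y136.779
G01 X92.550 Y136.779
G01 X99.134 Y148.183
M5
G00 X64.869 Y18.225
M4 S508
G01 X59.389 Y27.717 F1963
G01 X48.429 Y27.717
G01 X42.949 Y18.225
G01 X48.429 Y8.733
G01 X59.389 Y8.733
G01 X64.869 Y18.225
M5
G00 X14.342 Y183.178
M4 S508
G01 X1.404 Y181.602 F1963
G01 X2.029 Y171.044
G01 X16.218 Y151.504
M5
G00 X0.000 Y0.000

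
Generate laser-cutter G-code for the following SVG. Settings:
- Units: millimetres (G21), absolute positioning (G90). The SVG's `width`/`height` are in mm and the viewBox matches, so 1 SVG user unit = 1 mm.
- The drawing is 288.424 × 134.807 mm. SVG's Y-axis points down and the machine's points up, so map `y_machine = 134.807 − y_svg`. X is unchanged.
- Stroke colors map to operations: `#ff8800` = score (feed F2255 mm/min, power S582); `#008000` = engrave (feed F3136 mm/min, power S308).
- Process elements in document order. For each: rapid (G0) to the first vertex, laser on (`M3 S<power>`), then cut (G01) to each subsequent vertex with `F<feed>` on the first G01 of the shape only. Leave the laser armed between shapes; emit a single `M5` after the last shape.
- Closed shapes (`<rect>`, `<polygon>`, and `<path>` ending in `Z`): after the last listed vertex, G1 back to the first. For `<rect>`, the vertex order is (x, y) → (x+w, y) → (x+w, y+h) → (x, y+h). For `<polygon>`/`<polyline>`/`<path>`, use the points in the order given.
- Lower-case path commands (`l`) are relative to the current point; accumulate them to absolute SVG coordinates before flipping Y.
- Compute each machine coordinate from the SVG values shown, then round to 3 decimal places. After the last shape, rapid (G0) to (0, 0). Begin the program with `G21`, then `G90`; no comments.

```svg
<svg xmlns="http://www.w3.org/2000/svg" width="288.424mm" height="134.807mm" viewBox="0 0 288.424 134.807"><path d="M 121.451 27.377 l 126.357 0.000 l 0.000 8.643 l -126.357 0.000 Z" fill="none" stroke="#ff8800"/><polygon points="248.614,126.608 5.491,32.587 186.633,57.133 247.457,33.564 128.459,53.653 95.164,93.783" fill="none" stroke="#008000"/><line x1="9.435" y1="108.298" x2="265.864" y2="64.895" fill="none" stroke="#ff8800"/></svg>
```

1 u = 1 mm; y_m = 134.807 − y.

[1] `<path>` rectangle, #ff8800→score S582 F2255: (121.451,107.430) → (247.808,107.430) → (247.808,98.787) → (121.451,98.787) → (121.451,107.430) (closed)

[2] `<polygon>` closed polygon, #008000→engrave S308 F3136: (248.614,8.199) → (5.491,102.220) → (186.633,77.674) → (247.457,101.243) → (128.459,81.154) → (95.164,41.024) → (248.614,8.199) (closed)

[3] `<line>` line segment, #ff8800→score S582 F2255: (9.435,26.509) → (265.864,69.912)

G21
G90
G0 X121.451 Y107.430
M3 S582
G01 X247.808 Y107.430 F2255
G01 X247.808 Y98.787
G01 X121.451 Y98.787
G01 X121.451 Y107.430
G0 X248.614 Y8.199
M3 S308
G01 X5.491 Y102.220 F3136
G01 X186.633 Y77.674
G01 X247.457 Y101.243
G01 X128.459 Y81.154
G01 X95.164 Y41.024
G01 X248.614 Y8.199
G0 X9.435 Y26.509
M3 S582
G01 X265.864 Y69.912 F2255
M5
G0 X0.000 Y0.000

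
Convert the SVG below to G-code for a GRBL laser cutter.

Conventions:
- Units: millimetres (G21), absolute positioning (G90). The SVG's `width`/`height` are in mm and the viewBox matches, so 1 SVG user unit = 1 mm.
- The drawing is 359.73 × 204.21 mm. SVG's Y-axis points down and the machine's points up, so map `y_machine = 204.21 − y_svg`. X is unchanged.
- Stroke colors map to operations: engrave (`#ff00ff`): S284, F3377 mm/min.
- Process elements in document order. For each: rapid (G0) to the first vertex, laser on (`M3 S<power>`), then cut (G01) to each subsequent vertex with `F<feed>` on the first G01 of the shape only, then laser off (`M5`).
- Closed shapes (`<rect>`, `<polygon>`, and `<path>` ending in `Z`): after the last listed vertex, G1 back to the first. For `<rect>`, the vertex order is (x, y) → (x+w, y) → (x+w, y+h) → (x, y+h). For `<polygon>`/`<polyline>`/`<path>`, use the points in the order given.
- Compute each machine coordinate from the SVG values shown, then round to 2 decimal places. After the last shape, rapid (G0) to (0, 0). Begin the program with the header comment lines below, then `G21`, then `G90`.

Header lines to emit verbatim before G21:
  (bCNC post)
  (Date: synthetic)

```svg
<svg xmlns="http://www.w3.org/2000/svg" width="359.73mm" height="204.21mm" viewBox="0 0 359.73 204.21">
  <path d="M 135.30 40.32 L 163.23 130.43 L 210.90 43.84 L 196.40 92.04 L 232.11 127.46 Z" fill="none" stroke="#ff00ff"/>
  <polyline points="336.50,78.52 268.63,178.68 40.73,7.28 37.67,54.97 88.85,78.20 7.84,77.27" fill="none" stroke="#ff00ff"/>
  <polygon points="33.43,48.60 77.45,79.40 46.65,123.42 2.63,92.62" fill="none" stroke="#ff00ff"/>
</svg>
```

(bCNC post)
(Date: synthetic)
G21
G90
G0 X135.30 Y163.89
M3 S284
G01 X163.23 Y73.78 F3377
G01 X210.90 Y160.37
G01 X196.40 Y112.17
G01 X232.11 Y76.75
G01 X135.30 Y163.89
M5
G0 X336.50 Y125.69
M3 S284
G01 X268.63 Y25.53 F3377
G01 X40.73 Y196.93
G01 X37.67 Y149.24
G01 X88.85 Y126.01
G01 X7.84 Y126.94
M5
G0 X33.43 Y155.61
M3 S284
G01 X77.45 Y124.81 F3377
G01 X46.65 Y80.79
G01 X2.63 Y111.59
G01 X33.43 Y155.61
M5
G0 X0.00 Y0.00

Since the viewBox matches the mm dimensions, user units are millimetres directly. The only transform is the Y-flip y_m = 204.21 − y_svg.

Shape 1 is a closed polygon drawn with `<path>`. Its stroke #ff00ff means engrave at S284, F3377. After flipping Y the toolpath is (135.30,163.89) → (163.23,73.78) → (210.90,160.37) → (196.40,112.17) → (232.11,76.75) → (135.30,163.89), returning to the start.

Shape 2 is a open polyline drawn with `<polyline>`. Its stroke #ff00ff means engrave at S284, F3377. After flipping Y the toolpath is (336.50,125.69) → (268.63,25.53) → (40.73,196.93) → (37.67,149.24) → (88.85,126.01) → (7.84,126.94).

Shape 3 is a regular polygon drawn with `<polygon>`. Its stroke #ff00ff means engrave at S284, F3377. After flipping Y the toolpath is (33.43,155.61) → (77.45,124.81) → (46.65,80.79) → (2.63,111.59) → (33.43,155.61), returning to the start.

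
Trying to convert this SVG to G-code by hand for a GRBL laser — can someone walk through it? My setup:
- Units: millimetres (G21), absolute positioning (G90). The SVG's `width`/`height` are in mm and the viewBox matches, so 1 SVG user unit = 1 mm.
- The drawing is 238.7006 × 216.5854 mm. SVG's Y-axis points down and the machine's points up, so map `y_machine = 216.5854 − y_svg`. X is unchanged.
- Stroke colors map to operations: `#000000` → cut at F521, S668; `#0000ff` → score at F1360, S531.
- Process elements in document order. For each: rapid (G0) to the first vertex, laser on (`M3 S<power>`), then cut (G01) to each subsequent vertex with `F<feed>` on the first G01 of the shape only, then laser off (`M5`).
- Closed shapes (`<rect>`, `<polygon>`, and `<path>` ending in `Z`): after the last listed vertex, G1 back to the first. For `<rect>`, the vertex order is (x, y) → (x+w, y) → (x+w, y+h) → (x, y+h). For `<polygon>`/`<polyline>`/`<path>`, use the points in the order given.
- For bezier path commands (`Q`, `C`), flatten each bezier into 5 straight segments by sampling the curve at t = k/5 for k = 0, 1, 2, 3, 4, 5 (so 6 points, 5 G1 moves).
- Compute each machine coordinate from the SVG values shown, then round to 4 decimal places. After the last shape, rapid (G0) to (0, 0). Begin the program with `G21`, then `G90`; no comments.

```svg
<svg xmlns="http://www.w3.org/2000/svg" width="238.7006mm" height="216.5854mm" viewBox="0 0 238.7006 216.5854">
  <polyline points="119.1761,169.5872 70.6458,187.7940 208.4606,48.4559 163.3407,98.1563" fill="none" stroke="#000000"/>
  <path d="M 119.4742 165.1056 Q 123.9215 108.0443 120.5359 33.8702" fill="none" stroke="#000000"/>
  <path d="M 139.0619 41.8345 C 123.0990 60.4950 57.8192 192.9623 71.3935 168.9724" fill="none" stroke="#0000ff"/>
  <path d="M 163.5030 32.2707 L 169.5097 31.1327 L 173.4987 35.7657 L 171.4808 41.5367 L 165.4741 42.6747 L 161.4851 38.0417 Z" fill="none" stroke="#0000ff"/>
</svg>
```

Since the viewBox matches the mm dimensions, user units are millimetres directly. The only transform is the Y-flip y_m = 216.5854 − y_svg.

Shape 1 is a open polyline drawn with `<polyline>`. Its stroke #000000 means cut at S668, F521. After flipping Y the toolpath is (119.1761,46.9982) → (70.6458,28.7914) → (208.4606,168.1295) → (163.3407,118.4291).

Shape 2 is a quadratic bezier drawn with `<path>`. Its stroke #000000 means cut at S668, F521. After flipping Y the toolpath is (119.4742,51.4798) → (120.9398,74.9888) → (121.7788,99.8669) → (121.9911,126.1140) → (121.5768,153.7301) → (120.5359,182.7152).

Shape 3 is a cubic bezier drawn with `<path>`. Its stroke #0000ff means score at S531, F1360. After flipping Y the toolpath is (139.0619,174.7509) → (124.5915,152.0599) → (104.4373,115.0279) → (84.7514,76.6277) → (71.6860,49.8318) → (71.3935,47.6130).

Shape 4 is a regular polygon drawn with `<path>`. Its stroke #0000ff means score at S531, F1360. After flipping Y the toolpath is (163.5030,184.3147) → (169.5097,185.4527) → (173.4987,180.8197) → (171.4808,175.0487) → (165.4741,173.9107) → (161.4851,178.5437) → (163.5030,184.3147), returning to the start.

G21
G90
G0 X119.1761 Y46.9982
M3 S668
G01 X70.6458 Y28.7914 F521
G01 X208.4606 Y168.1295
G01 X163.3407 Y118.4291
M5
G0 X119.4742 Y51.4798
M3 S668
G01 X120.9398 Y74.9888 F521
G01 X121.7788 Y99.8669
G01 X121.9911 Y126.1140
G01 X121.5768 Y153.7301
G01 X120.5359 Y182.7152
M5
G0 X139.0619 Y174.7509
M3 S531
G01 X124.5915 Y152.0599 F1360
G01 X104.4373 Y115.0279
G01 X84.7514 Y76.6277
G01 X71.6860 Y49.8318
G01 X71.3935 Y47.6130
M5
G0 X163.5030 Y184.3147
M3 S531
G01 X169.5097 Y185.4527 F1360
G01 X173.4987 Y180.8197
G01 X171.4808 Y175.0487
G01 X165.4741 Y173.9107
G01 X161.4851 Y178.5437
G01 X163.5030 Y184.3147
M5
G0 X0.0000 Y0.0000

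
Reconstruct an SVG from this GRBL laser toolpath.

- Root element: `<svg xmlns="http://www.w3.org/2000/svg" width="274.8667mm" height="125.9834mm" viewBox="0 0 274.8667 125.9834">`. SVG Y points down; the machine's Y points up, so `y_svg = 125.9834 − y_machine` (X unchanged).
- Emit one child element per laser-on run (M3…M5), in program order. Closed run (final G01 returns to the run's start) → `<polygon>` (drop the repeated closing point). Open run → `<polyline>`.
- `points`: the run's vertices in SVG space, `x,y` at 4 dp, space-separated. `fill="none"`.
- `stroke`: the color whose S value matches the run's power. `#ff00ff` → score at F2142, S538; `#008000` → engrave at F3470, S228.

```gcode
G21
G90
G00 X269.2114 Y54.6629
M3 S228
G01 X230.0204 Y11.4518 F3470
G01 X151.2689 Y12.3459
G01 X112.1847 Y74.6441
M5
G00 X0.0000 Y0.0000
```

<svg xmlns="http://www.w3.org/2000/svg" width="274.8667mm" height="125.9834mm" viewBox="0 0 274.8667 125.9834">
  <polyline points="269.2114,71.3205 230.0204,114.5316 151.2689,113.6375 112.1847,51.3393" fill="none" stroke="#008000"/>
</svg>

Each laser-on run becomes one SVG element. Flip Y back into SVG space with y_svg = 125.9834 − y_machine. Every run uses S228, so all elements get stroke `#008000` (engrave).

Run 1: The run is open, so emit a `<polyline>` with points (Y-flipped): 269.2114,71.3205 230.0204,114.5316 151.2689,113.6375 112.1847,51.3393.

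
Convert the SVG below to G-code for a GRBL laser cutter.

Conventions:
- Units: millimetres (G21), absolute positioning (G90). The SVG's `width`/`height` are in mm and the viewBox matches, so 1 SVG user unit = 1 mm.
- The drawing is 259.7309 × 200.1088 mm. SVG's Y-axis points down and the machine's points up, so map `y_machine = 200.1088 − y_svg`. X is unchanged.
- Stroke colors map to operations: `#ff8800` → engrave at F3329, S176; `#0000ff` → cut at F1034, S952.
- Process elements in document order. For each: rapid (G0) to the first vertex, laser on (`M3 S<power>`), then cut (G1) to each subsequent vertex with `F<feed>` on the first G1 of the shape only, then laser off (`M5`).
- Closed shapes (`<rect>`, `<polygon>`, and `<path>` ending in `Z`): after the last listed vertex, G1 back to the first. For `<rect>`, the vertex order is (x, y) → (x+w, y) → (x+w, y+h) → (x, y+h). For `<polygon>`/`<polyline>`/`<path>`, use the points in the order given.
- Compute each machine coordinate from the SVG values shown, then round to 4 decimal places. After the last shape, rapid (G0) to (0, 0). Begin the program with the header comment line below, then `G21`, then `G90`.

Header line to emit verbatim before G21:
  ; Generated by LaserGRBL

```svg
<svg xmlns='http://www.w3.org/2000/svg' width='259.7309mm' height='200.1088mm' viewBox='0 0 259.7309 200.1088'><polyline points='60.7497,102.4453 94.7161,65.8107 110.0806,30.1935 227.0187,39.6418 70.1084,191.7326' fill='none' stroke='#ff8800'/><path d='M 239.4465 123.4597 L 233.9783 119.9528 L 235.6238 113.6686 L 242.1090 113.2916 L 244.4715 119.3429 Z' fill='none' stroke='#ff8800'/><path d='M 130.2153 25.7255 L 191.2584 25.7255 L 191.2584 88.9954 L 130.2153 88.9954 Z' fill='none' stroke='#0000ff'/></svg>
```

viewBox `0 0 259.7309 200.1088` with mm width/height → 1 unit = 1 mm. Flip: y_m = 200.1088 − y_svg.

**Shape 1** — `<polyline>` open polyline, stroke `#ff8800` → engrave (S176, F3329). Machine vertices: (60.7497,97.6635) → (94.7161,134.2981) → (110.0806,169.9153) → (227.0187,160.4670) → (70.1084,8.3762). Open path.

**Shape 2** — `<path>` regular polygon, stroke `#ff8800` → engrave (S176, F3329). Machine vertices: (239.4465,76.6491) → (233.9783,80.1560) → (235.6238,86.4402) → (242.1090,86.8172) → (244.4715,80.7659) → (239.4465,76.6491). Closed: final G1 returns to the first vertex.

**Shape 3** — `<path>` rectangle, stroke `#0000ff` → cut (S952, F1034). Machine vertices: (130.2153,174.3833) → (191.2584,174.3833) → (191.2584,111.1134) → (130.2153,111.1134) → (130.2153,174.3833). Closed: final G1 returns to the first vertex.

; Generated by LaserGRBL
G21
G90
G0 X60.7497 Y97.6635
M3 S176
G1 X94.7161 Y134.2981 F3329
G1 X110.0806 Y169.9153
G1 X227.0187 Y160.4670
G1 X70.1084 Y8.3762
M5
G0 X239.4465 Y76.6491
M3 S176
G1 X233.9783 Y80.1560 F3329
G1 X235.6238 Y86.4402
G1 X242.1090 Y86.8172
G1 X244.4715 Y80.7659
G1 X239.4465 Y76.6491
M5
G0 X130.2153 Y174.3833
M3 S952
G1 X191.2584 Y174.3833 F1034
G1 X191.2584 Y111.1134
G1 X130.2153 Y111.1134
G1 X130.2153 Y174.3833
M5
G0 X0.0000 Y0.0000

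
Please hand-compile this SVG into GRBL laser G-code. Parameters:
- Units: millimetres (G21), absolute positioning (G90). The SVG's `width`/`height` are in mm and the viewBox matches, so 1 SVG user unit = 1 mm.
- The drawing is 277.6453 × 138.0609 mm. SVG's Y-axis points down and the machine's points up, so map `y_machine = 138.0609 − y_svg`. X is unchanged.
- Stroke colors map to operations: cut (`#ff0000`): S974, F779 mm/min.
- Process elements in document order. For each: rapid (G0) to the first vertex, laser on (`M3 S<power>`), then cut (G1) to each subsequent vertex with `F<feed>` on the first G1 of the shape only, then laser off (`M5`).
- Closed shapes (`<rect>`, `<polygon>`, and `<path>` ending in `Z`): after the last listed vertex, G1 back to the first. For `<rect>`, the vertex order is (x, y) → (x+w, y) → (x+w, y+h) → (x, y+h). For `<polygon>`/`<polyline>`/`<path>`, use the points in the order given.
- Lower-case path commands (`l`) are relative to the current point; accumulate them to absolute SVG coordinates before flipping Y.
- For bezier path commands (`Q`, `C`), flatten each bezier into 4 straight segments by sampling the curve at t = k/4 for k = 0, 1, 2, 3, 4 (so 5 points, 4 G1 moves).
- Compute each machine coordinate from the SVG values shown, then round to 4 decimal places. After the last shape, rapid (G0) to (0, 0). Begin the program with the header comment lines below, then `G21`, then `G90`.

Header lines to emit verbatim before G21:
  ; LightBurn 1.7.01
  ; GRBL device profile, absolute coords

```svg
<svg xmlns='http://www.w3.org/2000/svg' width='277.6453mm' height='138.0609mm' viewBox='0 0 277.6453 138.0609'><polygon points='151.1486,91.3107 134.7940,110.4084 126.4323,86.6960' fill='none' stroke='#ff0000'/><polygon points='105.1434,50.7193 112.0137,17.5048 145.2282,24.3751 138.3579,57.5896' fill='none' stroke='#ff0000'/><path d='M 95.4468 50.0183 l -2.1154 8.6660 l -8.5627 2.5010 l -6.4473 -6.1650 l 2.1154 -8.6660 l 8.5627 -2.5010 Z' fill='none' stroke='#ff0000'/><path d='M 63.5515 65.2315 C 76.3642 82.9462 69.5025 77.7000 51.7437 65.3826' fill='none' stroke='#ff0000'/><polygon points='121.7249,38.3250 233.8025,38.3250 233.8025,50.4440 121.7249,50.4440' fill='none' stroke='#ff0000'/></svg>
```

; LightBurn 1.7.01
; GRBL device profile, absolute coords
G21
G90
G0 X151.1486 Y46.7502
M3 S974
G1 X134.7940 Y27.6525 F779
G1 X126.4323 Y51.3649
G1 X151.1486 Y46.7502
M5
G0 X105.1434 Y87.3416
M3 S974
G1 X112.0137 Y120.5561 F779
G1 X145.2282 Y113.6858
G1 X138.3579 Y80.4713
G1 X105.1434 Y87.3416
M5
G0 X95.4468 Y88.0426
M3 S974
G1 X93.3314 Y79.3766 F779
G1 X84.7687 Y76.8756
G1 X78.3214 Y83.0406
G1 X80.4368 Y91.7066
G1 X88.9995 Y94.2076
G1 X95.4468 Y88.0426
M5
G0 X63.5515 Y72.8294
M3 S974
G1 X69.6092 Y63.6003 F779
G1 X69.1119 Y61.4918
G1 X62.8824 Y65.0144
G1 X51.7437 Y72.6783
M5
G0 X121.7249 Y99.7359
M3 S974
G1 X233.8025 Y99.7359 F779
G1 X233.8025 Y87.6169
G1 X121.7249 Y87.6169
G1 X121.7249 Y99.7359
M5
G0 X0.0000 Y0.0000

Since the viewBox matches the mm dimensions, user units are millimetres directly. The only transform is the Y-flip y_m = 138.0609 − y_svg.

Shape 1 is a regular polygon drawn with `<polygon>`. Its stroke #ff0000 means cut at S974, F779. After flipping Y the toolpath is (151.1486,46.7502) → (134.7940,27.6525) → (126.4323,51.3649) → (151.1486,46.7502), returning to the start.

Shape 2 is a regular polygon drawn with `<polygon>`. Its stroke #ff0000 means cut at S974, F779. After flipping Y the toolpath is (105.1434,87.3416) → (112.0137,120.5561) → (145.2282,113.6858) → (138.3579,80.4713) → (105.1434,87.3416), returning to the start.

Shape 3 is a regular polygon drawn with `<path>`. Its stroke #ff0000 means cut at S974, F779. After flipping Y the toolpath is (95.4468,88.0426) → (93.3314,79.3766) → (84.7687,76.8756) → (78.3214,83.0406) → (80.4368,91.7066) → (88.9995,94.2076) → (95.4468,88.0426), returning to the start.

Shape 4 is a cubic bezier drawn with `<path>`. Its stroke #ff0000 means cut at S974, F779. After flipping Y the toolpath is (63.5515,72.8294) → (69.6092,63.6003) → (69.1119,61.4918) → (62.8824,65.0144) → (51.7437,72.6783).

Shape 5 is a rectangle drawn with `<polygon>`. Its stroke #ff0000 means cut at S974, F779. After flipping Y the toolpath is (121.7249,99.7359) → (233.8025,99.7359) → (233.8025,87.6169) → (121.7249,87.6169) → (121.7249,99.7359), returning to the start.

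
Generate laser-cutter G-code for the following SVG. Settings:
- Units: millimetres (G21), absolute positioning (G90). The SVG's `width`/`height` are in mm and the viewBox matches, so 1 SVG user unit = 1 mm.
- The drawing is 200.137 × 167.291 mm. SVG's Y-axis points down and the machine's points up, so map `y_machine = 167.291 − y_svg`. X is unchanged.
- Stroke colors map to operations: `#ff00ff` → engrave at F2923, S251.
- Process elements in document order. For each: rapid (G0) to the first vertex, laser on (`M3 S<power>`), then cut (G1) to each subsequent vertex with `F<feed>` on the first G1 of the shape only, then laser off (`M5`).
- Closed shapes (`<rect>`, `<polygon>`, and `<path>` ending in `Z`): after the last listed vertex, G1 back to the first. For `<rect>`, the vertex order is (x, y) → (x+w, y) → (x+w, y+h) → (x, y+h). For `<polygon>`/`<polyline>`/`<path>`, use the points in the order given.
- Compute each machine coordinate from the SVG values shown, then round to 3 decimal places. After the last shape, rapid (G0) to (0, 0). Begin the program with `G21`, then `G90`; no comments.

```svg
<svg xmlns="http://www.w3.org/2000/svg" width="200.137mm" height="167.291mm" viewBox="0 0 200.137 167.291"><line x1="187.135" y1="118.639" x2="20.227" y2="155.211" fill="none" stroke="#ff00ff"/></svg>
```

G21
G90
G0 X187.135 Y48.652
M3 S251
G1 X20.227 Y12.080 F2923
M5
G0 X0.000 Y0.000

viewBox `0 0 200.137 167.291` with mm width/height → 1 unit = 1 mm. Flip: y_m = 167.291 − y_svg.

**Shape 1** — `<line>` line segment, stroke `#ff00ff` → engrave (S251, F2923). Machine vertices: (187.135,48.652) → (20.227,12.080). Open path.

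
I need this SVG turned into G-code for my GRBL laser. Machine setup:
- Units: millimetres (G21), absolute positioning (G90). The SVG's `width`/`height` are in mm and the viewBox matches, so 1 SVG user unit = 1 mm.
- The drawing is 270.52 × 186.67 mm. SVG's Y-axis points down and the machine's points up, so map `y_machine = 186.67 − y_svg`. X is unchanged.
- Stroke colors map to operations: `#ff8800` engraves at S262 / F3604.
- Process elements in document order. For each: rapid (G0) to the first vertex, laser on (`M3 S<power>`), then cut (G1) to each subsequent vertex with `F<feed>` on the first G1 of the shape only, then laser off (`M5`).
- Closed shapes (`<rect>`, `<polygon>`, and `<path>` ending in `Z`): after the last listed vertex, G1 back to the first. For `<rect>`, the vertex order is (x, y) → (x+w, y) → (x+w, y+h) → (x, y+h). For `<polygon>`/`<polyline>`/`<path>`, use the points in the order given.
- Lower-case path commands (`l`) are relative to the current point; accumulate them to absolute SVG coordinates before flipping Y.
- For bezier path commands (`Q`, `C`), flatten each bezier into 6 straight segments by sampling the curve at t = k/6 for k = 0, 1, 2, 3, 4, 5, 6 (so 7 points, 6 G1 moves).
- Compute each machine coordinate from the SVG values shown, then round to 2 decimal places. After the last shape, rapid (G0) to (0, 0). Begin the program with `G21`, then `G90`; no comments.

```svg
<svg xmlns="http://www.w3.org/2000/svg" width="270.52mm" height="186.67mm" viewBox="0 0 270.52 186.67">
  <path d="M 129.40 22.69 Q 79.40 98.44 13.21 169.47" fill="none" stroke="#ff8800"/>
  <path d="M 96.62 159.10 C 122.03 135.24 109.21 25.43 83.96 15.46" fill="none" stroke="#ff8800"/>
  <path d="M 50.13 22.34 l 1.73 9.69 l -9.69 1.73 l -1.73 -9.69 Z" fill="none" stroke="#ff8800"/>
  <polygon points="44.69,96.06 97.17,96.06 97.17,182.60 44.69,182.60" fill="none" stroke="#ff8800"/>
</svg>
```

G21
G90
G0 X129.40 Y163.98
M3 S262
G1 X112.28 Y138.86 F3604
G1 X94.27 Y114.00
G1 X75.35 Y89.41
G1 X55.54 Y65.08
G1 X34.82 Y41.01
G1 X13.21 Y17.20
M5
G0 X96.62 Y27.57
M3 S262
G1 X106.26 Y45.80 F3604
G1 X110.24 Y73.20
G1 X109.29 Y104.60
G1 X104.11 Y134.84
G1 X95.43 Y158.77
G1 X83.96 Y171.21
M5
G0 X50.13 Y164.33
M3 S262
G1 X51.86 Y154.64 F3604
G1 X42.17 Y152.91
G1 X40.44 Y162.60
G1 X50.13 Y164.33
M5
G0 X44.69 Y90.61
M3 S262
G1 X97.17 Y90.61 F3604
G1 X97.17 Y4.07
G1 X44.69 Y4.07
G1 X44.69 Y90.61
M5
G0 X0.00 Y0.00

1 u = 1 mm; y_m = 186.67 − y.

[1] `<path>` quadratic bezier, #ff8800→engrave S262 F3604: (129.40,163.98) → (112.28,138.86) → (94.27,114.00) → (75.35,89.41) → (55.54,65.08) → (34.82,41.01) → (13.21,17.20)

[2] `<path>` cubic bezier, #ff8800→engrave S262 F3604: (96.62,27.57) → (106.26,45.80) → (110.24,73.20) → (109.29,104.60) → (104.11,134.84) → (95.43,158.77) → (83.96,171.21)

[3] `<path>` regular polygon, #ff8800→engrave S262 F3604: (50.13,164.33) → (51.86,154.64) → (42.17,152.91) → (40.44,162.60) → (50.13,164.33) (closed)

[4] `<polygon>` rectangle, #ff8800→engrave S262 F3604: (44.69,90.61) → (97.17,90.61) → (97.17,4.07) → (44.69,4.07) → (44.69,90.61) (closed)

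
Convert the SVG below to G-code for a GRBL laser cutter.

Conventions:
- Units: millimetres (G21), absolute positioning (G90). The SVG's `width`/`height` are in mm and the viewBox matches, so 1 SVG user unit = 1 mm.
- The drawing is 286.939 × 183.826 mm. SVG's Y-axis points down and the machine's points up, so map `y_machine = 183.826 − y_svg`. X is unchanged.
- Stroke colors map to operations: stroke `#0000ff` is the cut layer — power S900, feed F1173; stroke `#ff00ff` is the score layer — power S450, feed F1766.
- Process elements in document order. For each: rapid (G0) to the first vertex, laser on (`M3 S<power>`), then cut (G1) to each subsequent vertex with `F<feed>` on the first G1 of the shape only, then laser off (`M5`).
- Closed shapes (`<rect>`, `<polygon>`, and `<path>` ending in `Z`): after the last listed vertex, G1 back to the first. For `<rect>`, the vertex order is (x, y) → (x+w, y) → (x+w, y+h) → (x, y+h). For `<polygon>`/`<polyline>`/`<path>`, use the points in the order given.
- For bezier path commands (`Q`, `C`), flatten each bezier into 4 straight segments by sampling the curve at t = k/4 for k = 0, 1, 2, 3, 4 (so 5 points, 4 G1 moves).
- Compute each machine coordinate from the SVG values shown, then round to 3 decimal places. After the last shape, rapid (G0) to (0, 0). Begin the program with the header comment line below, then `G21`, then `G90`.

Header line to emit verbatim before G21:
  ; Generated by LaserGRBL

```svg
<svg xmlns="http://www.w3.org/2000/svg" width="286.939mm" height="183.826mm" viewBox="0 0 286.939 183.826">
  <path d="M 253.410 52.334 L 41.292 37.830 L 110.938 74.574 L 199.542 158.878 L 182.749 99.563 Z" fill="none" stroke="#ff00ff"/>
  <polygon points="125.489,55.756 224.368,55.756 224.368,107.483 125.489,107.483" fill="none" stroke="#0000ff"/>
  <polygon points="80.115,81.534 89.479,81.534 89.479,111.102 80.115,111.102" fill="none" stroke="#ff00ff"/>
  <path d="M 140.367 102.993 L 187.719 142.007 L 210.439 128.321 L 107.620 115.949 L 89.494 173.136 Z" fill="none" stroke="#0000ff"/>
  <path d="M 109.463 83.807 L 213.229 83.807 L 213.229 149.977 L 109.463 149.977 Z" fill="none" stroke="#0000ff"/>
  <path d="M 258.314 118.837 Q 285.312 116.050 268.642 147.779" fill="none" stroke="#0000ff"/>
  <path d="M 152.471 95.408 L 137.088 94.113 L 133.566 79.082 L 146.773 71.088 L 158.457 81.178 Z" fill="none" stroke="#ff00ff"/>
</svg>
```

1 u = 1 mm; y_m = 183.826 − y.

[1] `<path>` closed polygon, #ff00ff→score S450 F1766: (253.410,131.492) → (41.292,145.996) → (110.938,109.252) → (199.542,24.948) → (182.749,84.263) → (253.410,131.492) (closed)

[2] `<polygon>` rectangle, #0000ff→cut S900 F1173: (125.489,128.070) → (224.368,128.070) → (224.368,76.343) → (125.489,76.343) → (125.489,128.070) (closed)

[3] `<polygon>` rectangle, #ff00ff→score S450 F1766: (80.115,102.292) → (89.479,102.292) → (89.479,72.724) → (80.115,72.724) → (80.115,102.292) (closed)

[4] `<path>` closed polygon, #0000ff→cut S900 F1173: (140.367,80.833) → (187.719,41.819) → (210.439,55.505) → (107.620,67.877) → (89.494,10.690) → (140.367,80.833) (closed)

[5] `<path>` rectangle, #0000ff→cut S900 F1173: (109.463,100.019) → (213.229,100.019) → (213.229,33.849) → (109.463,33.849) → (109.463,100.019) (closed)

[6] `<path>` quadratic bezier, #0000ff→cut S900 F1173: (258.314,64.989) → (269.084,64.225) → (274.395,59.147) → (274.248,49.754) → (268.642,36.047)

[7] `<path>` regular polygon, #ff00ff→score S450 F1766: (152.471,88.418) → (137.088,89.713) → (133.566,104.744) → (146.773,112.738) → (158.457,102.648) → (152.471,88.418) (closed)

; Generated by LaserGRBL
G21
G90
G0 X253.410 Y131.492
M3 S450
G1 X41.292 Y145.996 F1766
G1 X110.938 Y109.252
G1 X199.542 Y24.948
G1 X182.749 Y84.263
G1 X253.410 Y131.492
M5
G0 X125.489 Y128.070
M3 S900
G1 X224.368 Y128.070 F1173
G1 X224.368 Y76.343
G1 X125.489 Y76.343
G1 X125.489 Y128.070
M5
G0 X80.115 Y102.292
M3 S450
G1 X89.479 Y102.292 F1766
G1 X89.479 Y72.724
G1 X80.115 Y72.724
G1 X80.115 Y102.292
M5
G0 X140.367 Y80.833
M3 S900
G1 X187.719 Y41.819 F1173
G1 X210.439 Y55.505
G1 X107.620 Y67.877
G1 X89.494 Y10.690
G1 X140.367 Y80.833
M5
G0 X109.463 Y100.019
M3 S900
G1 X213.229 Y100.019 F1173
G1 X213.229 Y33.849
G1 X109.463 Y33.849
G1 X109.463 Y100.019
M5
G0 X258.314 Y64.989
M3 S900
G1 X269.084 Y64.225 F1173
G1 X274.395 Y59.147
G1 X274.248 Y49.754
G1 X268.642 Y36.047
M5
G0 X152.471 Y88.418
M3 S450
G1 X137.088 Y89.713 F1766
G1 X133.566 Y104.744
G1 X146.773 Y112.738
G1 X158.457 Y102.648
G1 X152.471 Y88.418
M5
G0 X0.000 Y0.000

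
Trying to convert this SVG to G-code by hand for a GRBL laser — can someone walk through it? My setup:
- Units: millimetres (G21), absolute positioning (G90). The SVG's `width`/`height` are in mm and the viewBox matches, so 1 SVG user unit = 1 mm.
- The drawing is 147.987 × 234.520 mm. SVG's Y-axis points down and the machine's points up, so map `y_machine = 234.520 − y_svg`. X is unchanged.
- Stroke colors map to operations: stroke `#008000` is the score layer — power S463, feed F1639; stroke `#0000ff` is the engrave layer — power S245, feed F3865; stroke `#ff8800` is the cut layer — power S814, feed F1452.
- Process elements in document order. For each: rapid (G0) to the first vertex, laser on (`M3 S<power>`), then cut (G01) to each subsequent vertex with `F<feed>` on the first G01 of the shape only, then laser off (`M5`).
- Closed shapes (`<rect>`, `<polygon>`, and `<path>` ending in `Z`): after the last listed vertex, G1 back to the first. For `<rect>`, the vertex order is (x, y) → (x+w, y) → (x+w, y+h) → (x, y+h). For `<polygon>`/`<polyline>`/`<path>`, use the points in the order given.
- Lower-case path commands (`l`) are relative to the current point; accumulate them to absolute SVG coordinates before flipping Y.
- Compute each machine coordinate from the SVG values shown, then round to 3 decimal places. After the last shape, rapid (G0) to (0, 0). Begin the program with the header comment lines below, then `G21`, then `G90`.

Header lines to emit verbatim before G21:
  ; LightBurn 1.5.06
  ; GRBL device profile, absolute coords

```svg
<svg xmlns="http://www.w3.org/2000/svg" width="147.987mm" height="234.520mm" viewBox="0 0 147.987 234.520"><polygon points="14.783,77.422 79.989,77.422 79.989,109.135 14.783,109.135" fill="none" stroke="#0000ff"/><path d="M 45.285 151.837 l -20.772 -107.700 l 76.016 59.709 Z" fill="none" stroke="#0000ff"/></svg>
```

Since the viewBox matches the mm dimensions, user units are millimetres directly. The only transform is the Y-flip y_m = 234.520 − y_svg.

Shape 1 is a rectangle drawn with `<polygon>`. Its stroke #0000ff means engrave at S245, F3865. After flipping Y the toolpath is (14.783,157.098) → (79.989,157.098) → (79.989,125.385) → (14.783,125.385) → (14.783,157.098), returning to the start.

Shape 2 is a closed polygon drawn with `<path>`. Its stroke #0000ff means engrave at S245, F3865. After flipping Y the toolpath is (45.285,82.683) → (24.513,190.383) → (100.529,130.674) → (45.285,82.683), returning to the start.

; LightBurn 1.5.06
; GRBL device profile, absolute coords
G21
G90
G0 X14.783 Y157.098
M3 S245
G01 X79.989 Y157.098 F3865
G01 X79.989 Y125.385
G01 X14.783 Y125.385
G01 X14.783 Y157.098
M5
G0 X45.285 Y82.683
M3 S245
G01 X24.513 Y190.383 F3865
G01 X100.529 Y130.674
G01 X45.285 Y82.683
M5
G0 X0.000 Y0.000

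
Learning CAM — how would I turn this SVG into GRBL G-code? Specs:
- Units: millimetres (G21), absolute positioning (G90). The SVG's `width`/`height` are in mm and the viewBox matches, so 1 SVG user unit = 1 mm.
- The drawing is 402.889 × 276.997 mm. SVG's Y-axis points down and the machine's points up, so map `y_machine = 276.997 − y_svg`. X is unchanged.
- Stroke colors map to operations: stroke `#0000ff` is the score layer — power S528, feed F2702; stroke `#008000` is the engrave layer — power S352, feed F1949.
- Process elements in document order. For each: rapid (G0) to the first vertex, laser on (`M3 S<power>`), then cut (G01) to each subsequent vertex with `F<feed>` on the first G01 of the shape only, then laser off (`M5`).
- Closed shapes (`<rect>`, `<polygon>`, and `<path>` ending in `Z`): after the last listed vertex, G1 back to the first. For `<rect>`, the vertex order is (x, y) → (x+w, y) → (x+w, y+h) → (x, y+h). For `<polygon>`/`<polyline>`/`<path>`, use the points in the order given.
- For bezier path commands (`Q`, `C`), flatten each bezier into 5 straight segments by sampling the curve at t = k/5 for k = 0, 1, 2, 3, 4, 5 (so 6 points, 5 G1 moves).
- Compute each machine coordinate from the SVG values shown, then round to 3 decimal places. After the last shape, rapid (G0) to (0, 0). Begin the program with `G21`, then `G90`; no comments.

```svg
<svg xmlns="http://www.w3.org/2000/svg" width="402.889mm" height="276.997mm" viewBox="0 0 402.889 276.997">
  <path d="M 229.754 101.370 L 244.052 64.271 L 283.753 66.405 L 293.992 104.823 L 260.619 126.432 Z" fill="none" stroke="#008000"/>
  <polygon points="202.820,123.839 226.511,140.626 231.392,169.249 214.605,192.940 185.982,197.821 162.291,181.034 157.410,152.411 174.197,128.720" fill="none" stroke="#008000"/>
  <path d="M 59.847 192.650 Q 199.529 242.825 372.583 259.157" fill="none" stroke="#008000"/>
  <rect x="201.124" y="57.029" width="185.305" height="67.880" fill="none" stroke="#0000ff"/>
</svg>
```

1 u = 1 mm; y_m = 276.997 − y.

[1] `<path>` regular polygon, #008000→engrave S352 F1949: (229.754,175.627) → (244.052,212.726) → (283.753,210.592) → (293.992,172.174) → (260.619,150.565) → (229.754,175.627) (closed)

[2] `<polygon>` regular polygon, #008000→engrave S352 F1949: (202.820,153.158) → (226.511,136.371) → (231.392,107.748) → (214.605,84.057) → (185.982,79.176) → (162.291,95.963) → (157.410,124.586) → (174.197,148.277) → (202.820,153.158) (closed)

[3] `<path>` quadratic bezier, #008000→engrave S352 F1949: (59.847,84.347) → (117.055,65.631) → (176.932,49.622) → (239.479,36.320) → (304.696,25.727) → (372.583,17.840)

[4] `<rect>` rectangle, #0000ff→score S528 F2702: (201.124,219.968) → (386.429,219.968) → (386.429,152.088) → (201.124,152.088) → (201.124,219.968) (closed)

G21
G90
G0 X229.754 Y175.627
M3 S352
G01 X244.052 Y212.726 F1949
G01 X283.753 Y210.592
G01 X293.992 Y172.174
G01 X260.619 Y150.565
G01 X229.754 Y175.627
M5
G0 X202.820 Y153.158
M3 S352
G01 X226.511 Y136.371 F1949
G01 X231.392 Y107.748
G01 X214.605 Y84.057
G01 X185.982 Y79.176
G01 X162.291 Y95.963
G01 X157.410 Y124.586
G01 X174.197 Y148.277
G01 X202.820 Y153.158
M5
G0 X59.847 Y84.347
M3 S352
G01 X117.055 Y65.631 F1949
G01 X176.932 Y49.622
G01 X239.479 Y36.320
G01 X304.696 Y25.727
G01 X372.583 Y17.840
M5
G0 X201.124 Y219.968
M3 S528
G01 X386.429 Y219.968 F2702
G01 X386.429 Y152.088
G01 X201.124 Y152.088
G01 X201.124 Y219.968
M5
G0 X0.000 Y0.000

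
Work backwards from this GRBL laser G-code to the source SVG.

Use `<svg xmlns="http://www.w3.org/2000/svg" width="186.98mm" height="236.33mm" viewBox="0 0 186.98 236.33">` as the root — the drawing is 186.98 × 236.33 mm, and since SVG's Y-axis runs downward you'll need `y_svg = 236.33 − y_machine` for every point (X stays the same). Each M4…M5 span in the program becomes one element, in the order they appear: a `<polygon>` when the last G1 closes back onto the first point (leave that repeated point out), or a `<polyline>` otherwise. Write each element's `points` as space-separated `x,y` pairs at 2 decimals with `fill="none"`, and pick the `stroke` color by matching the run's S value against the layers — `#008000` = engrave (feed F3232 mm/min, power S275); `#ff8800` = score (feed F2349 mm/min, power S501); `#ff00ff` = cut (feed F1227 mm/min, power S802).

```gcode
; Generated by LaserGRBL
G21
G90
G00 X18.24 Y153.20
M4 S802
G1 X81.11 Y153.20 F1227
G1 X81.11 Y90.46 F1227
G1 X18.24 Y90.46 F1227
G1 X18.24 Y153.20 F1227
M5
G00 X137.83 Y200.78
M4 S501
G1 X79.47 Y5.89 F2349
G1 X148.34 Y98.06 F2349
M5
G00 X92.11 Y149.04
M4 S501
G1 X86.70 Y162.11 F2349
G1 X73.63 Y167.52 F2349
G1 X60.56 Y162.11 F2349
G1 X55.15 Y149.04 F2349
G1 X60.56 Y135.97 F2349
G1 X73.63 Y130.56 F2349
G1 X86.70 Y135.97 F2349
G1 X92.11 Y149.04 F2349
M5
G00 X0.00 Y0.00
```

<svg xmlns="http://www.w3.org/2000/svg" width="186.98mm" height="236.33mm" viewBox="0 0 186.98 236.33">
  <polygon points="18.24,83.13 81.11,83.13 81.11,145.87 18.24,145.87" fill="none" stroke="#ff00ff"/>
  <polyline points="137.83,35.55 79.47,230.44 148.34,138.27" fill="none" stroke="#ff8800"/>
  <polygon points="92.11,87.29 86.70,74.22 73.63,68.81 60.56,74.22 55.15,87.29 60.56,100.36 73.63,105.77 86.70,100.36" fill="none" stroke="#ff8800"/>
</svg>

Each laser-on run becomes one SVG element. Flip Y back into SVG space with y_svg = 236.33 − y_machine.

Run 1: S802 ⇒ cut layer `#ff00ff`. The run returns to its start, so emit a `<polygon>` with points (Y-flipped): 18.24,83.13 81.11,83.13 81.11,145.87 18.24,145.87.

Run 2: S501 ⇒ score layer `#ff8800`. The run is open, so emit a `<polyline>` with points (Y-flipped): 137.83,35.55 79.47,230.44 148.34,138.27.

Run 3: the run's S501 means `#ff8800` (score). The run returns to its start, so emit a `<polygon>` with points (Y-flipped): 92.11,87.29 86.70,74.22 73.63,68.81 60.56,74.22 55.15,87.29 60.56,100.36 73.63,105.77 86.70,100.36.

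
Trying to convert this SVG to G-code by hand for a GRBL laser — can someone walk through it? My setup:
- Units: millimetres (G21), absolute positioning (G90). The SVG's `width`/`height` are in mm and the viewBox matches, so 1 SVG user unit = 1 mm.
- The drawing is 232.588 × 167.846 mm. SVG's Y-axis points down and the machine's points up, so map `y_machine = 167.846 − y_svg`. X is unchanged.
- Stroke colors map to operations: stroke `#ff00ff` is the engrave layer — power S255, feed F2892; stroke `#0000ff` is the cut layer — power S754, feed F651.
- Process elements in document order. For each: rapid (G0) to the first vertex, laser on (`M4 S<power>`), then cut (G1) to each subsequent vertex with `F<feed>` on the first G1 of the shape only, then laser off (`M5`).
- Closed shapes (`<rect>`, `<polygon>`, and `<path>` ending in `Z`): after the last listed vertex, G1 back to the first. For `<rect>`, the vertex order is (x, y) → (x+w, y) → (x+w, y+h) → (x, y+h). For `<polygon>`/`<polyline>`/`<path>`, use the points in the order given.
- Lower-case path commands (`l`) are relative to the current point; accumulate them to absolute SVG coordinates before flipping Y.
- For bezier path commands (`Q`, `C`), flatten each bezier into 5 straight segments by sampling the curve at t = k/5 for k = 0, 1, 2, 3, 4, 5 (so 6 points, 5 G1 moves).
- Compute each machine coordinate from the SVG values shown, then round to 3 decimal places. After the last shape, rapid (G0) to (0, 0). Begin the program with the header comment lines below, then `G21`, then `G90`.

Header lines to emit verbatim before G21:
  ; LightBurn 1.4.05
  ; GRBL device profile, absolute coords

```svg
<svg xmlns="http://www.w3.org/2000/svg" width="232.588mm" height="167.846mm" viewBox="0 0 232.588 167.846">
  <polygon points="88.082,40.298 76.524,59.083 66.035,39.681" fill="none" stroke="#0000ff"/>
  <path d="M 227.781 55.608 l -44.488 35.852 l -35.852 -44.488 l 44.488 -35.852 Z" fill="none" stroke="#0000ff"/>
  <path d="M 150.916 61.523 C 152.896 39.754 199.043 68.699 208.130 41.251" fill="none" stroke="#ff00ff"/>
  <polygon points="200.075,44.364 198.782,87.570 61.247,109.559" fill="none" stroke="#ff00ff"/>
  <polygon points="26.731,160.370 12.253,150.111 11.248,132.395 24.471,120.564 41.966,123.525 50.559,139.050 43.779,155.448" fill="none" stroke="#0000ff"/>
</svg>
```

; LightBurn 1.4.05
; GRBL device profile, absolute coords
G21
G90
G0 X88.082 Y127.548
M4 S754
G1 X76.524 Y108.763 F651
G1 X66.035 Y128.165
G1 X88.082 Y127.548
M5
G0 X227.781 Y112.238
M4 S754
G1 X183.293 Y76.386 F651
G1 X147.441 Y120.874
G1 X191.929 Y156.726
G1 X227.781 Y112.238
M5
G0 X150.916 Y106.323
M4 S255
G1 X156.754 Y114.156 F2892
G1 X169.294 Y114.958
G1 X184.635 Y113.871
G1 X198.880 Y116.037
G1 X208.130 Y126.595
M5
G0 X200.075 Y123.482
M4 S255
G1 X198.782 Y80.276 F2892
G1 X61.247 Y58.287
G1 X200.075 Y123.482
M5
G0 X26.731 Y7.476
M4 S754
G1 X12.253 Y17.735 F651
G1 X11.248 Y35.451
G1 X24.471 Y47.282
G1 X41.966 Y44.321
G1 X50.559 Y28.796
G1 X43.779 Y12.398
G1 X26.731 Y7.476
M5
G0 X0.000 Y0.000

Since the viewBox matches the mm dimensions, user units are millimetres directly. The only transform is the Y-flip y_m = 167.846 − y_svg.

Shape 1 is a regular polygon drawn with `<polygon>`. Its stroke #0000ff means cut at S754, F651. After flipping Y the toolpath is (88.082,127.548) → (76.524,108.763) → (66.035,128.165) → (88.082,127.548), returning to the start.

Shape 2 is a regular polygon drawn with `<path>`. Its stroke #0000ff means cut at S754, F651. After flipping Y the toolpath is (227.781,112.238) → (183.293,76.386) → (147.441,120.874) → (191.929,156.726) → (227.781,112.238), returning to the start.

Shape 3 is a cubic bezier drawn with `<path>`. Its stroke #ff00ff means engrave at S255, F2892. After flipping Y the toolpath is (150.916,106.323) → (156.754,114.156) → (169.294,114.958) → (184.635,113.871) → (198.880,116.037) → (208.130,126.595).

Shape 4 is a closed polygon drawn with `<polygon>`. Its stroke #ff00ff means engrave at S255, F2892. After flipping Y the toolpath is (200.075,123.482) → (198.782,80.276) → (61.247,58.287) → (200.075,123.482), returning to the start.

Shape 5 is a regular polygon drawn with `<polygon>`. Its stroke #0000ff means cut at S754, F651. After flipping Y the toolpath is (26.731,7.476) → (12.253,17.735) → (11.248,35.451) → (24.471,47.282) → (41.966,44.321) → (50.559,28.796) → (43.779,12.398) → (26.731,7.476), returning to the start.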